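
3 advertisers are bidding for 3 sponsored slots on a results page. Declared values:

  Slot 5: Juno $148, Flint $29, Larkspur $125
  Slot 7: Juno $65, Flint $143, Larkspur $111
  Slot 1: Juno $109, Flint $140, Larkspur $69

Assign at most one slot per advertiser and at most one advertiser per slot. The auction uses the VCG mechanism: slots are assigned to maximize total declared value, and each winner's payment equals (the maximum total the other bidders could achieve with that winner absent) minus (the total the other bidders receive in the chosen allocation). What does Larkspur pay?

Efficient allocation: Juno→Slot 5 ($148), Flint→Slot 1 ($140), Larkspur→Slot 7 ($111); total welfare W = $399.
Larkspur receives Slot 7 at value $111, so the others get W − 111 = $288.
Without Larkspur: best allocation of the remaining 2 bidders over all 3 slots is Juno→Slot 5 ($148), Flint→Slot 7 ($143), total $291.
VCG payment = (others' best without Larkspur) − (others' welfare with Larkspur) = 291 − 288 = $3.

Larkspur pays $3.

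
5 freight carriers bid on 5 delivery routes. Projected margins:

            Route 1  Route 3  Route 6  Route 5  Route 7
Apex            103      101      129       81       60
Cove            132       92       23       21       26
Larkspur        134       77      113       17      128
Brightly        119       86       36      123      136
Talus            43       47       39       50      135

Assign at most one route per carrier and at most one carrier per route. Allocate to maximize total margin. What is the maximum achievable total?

Maximum total: $613k

This is a one-to-one assignment (maximum-weight bipartite matching).
Optimal: Apex→Route 6 ($129k), Cove→Route 3 ($92k), Larkspur→Route 1 ($134k), Brightly→Route 5 ($123k), Talus→Route 7 ($135k) — total 129+92+134+123+135 = $613k.
Row-greedy (each carrier in turn takes its best remaining route) gives $559k, worse by 54.
Next-best assignment: Apex→Route 3, Cove→Route 1, Larkspur→Route 6, Brightly→Route 5, Talus→Route 7 = $604k.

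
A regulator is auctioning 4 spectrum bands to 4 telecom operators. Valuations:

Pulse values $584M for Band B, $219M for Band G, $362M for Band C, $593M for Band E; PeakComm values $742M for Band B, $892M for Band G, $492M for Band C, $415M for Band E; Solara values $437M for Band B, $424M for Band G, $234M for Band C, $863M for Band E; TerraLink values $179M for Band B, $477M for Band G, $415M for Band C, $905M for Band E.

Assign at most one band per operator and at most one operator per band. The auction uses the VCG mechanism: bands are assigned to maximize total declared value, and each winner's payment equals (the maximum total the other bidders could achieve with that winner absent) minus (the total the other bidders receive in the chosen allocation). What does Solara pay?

Solara pays $490M.

Efficient allocation: Pulse→Band B ($584M), PeakComm→Band G ($892M), Solara→Band E ($863M), TerraLink→Band C ($415M); total welfare W = $2754M.
Solara receives Band E at value $863M, so the others get W − 863 = $1891M.
Without Solara: best allocation of the remaining 3 bidders over all 4 bands is Pulse→Band B ($584M), PeakComm→Band G ($892M), TerraLink→Band E ($905M), total $2381M.
VCG payment = (others' best without Solara) − (others' welfare with Solara) = 2381 − 1891 = $490M.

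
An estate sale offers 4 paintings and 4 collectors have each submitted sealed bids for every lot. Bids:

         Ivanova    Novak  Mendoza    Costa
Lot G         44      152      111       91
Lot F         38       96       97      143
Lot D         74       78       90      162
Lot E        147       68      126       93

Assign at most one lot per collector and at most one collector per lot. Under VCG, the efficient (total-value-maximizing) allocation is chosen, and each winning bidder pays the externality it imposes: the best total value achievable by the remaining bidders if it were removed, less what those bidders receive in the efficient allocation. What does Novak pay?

Novak pays $14.

Efficient allocation: Ivanova→Lot E ($147), Novak→Lot G ($152), Mendoza→Lot F ($97), Costa→Lot D ($162); total welfare W = $558.
Novak receives Lot G at value $152, so the others get W − 152 = $406.
Without Novak: best allocation of the remaining 3 bidders over all 4 lots is Ivanova→Lot E ($147), Mendoza→Lot G ($111), Costa→Lot D ($162), total $420.
VCG payment = (others' best without Novak) − (others' welfare with Novak) = 420 − 406 = $14.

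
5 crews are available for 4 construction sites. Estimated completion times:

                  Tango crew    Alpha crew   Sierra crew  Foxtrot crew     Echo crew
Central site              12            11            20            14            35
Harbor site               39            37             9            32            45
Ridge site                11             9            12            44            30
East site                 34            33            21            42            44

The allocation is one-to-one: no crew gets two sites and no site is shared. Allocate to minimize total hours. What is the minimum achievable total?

Min total: 66 hours

This is a one-to-one assignment (minimum-cost bipartite matching).
Optimal: Foxtrot crew→Central site (14 hours), Sierra crew→Harbor site (9 hours), Alpha crew→Ridge site (9 hours), Tango crew→East site (34 hours) — total 14+9+9+34 = 66 hours.
Min-entry greedy (repeatedly take the single cheapest remaining cell) gives 72 hours, worse by 6.
Checked against all permutations: 66 hours is optimal.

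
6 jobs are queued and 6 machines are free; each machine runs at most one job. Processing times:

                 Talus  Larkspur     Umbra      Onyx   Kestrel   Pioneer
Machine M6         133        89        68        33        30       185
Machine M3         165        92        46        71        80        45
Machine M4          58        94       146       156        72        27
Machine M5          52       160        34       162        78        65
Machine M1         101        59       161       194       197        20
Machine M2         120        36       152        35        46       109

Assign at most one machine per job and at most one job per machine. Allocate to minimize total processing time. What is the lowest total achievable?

Optimal: Talus→Machine M4 (58 min), Larkspur→Machine M2 (36 min), Umbra→Machine M5 (34 min), Onyx→Machine M3 (71 min), Kestrel→Machine M6 (30 min), Pioneer→Machine M1 (20 min) — total 58+36+34+71+30+20 = 249 min.
Column-greedy (each machine in turn goes to its cheapest remaining job) gives 261 min, worse by 12.
Swapping Pioneer↔Umbra (Pioneer→Machine M5 65 min, Umbra→Machine M1 161 min) adds 172.

Minimum total: 249 min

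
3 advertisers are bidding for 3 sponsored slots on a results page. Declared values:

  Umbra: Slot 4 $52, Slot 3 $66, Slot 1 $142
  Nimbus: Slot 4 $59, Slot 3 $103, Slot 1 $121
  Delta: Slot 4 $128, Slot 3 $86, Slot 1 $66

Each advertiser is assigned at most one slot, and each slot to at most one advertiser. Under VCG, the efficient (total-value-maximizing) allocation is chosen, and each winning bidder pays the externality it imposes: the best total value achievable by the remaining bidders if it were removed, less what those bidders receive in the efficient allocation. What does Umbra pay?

Umbra pays $18.

Efficient allocation: Umbra→Slot 1 ($142), Nimbus→Slot 3 ($103), Delta→Slot 4 ($128); total welfare W = $373.
Umbra receives Slot 1 at value $142, so the others get W − 142 = $231.
Without Umbra: best allocation of the remaining 2 bidders over all 3 slots is Nimbus→Slot 1 ($121), Delta→Slot 4 ($128), total $249.
VCG payment = (others' best without Umbra) − (others' welfare with Umbra) = 249 − 231 = $18.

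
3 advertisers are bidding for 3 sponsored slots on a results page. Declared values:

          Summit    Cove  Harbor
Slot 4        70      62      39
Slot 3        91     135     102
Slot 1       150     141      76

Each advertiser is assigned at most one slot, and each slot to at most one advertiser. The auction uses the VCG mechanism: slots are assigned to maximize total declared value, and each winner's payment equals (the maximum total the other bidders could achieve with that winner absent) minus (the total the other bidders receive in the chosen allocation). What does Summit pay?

Efficient allocation: Summit→Slot 1 ($150), Cove→Slot 3 ($135), Harbor→Slot 4 ($39); total welfare W = $324.
Summit receives Slot 1 at value $150, so the others get W − 150 = $174.
Without Summit: best allocation of the remaining 2 bidders over all 3 slots is Cove→Slot 1 ($141), Harbor→Slot 3 ($102), total $243.
VCG payment = (others' best without Summit) − (others' welfare with Summit) = 243 − 174 = $69.

Summit pays $69.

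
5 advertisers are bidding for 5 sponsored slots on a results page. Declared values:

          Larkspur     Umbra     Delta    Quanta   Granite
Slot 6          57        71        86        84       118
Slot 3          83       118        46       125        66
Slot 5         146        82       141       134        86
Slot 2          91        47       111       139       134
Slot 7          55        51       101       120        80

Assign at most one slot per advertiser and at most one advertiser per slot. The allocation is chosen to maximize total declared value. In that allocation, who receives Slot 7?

Delta receives Slot 7.

Optimal: Larkspur→Slot 5 ($146), Umbra→Slot 3 ($118), Delta→Slot 7 ($101), Quanta→Slot 2 ($139), Granite→Slot 6 ($118) — total 146+118+101+139+118 = $622.
Row-greedy (each advertiser in turn takes its best remaining slot) gives $613, worse by 9.
No other one-to-one assignment exceeds $622.
Delta's own top slot is Slot 5 ($141), but forcing Delta→Slot 5 and reassigning the rest optimally gives only $588 — worse by 34.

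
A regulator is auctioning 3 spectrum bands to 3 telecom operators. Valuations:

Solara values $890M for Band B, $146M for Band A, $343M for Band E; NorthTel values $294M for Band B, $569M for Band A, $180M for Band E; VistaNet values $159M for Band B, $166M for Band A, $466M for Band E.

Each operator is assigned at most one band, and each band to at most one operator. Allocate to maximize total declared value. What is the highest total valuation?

Maximum total: $1925M

This is the linear assignment problem.
Optimal: Solara→Band B ($890M), NorthTel→Band A ($569M), VistaNet→Band E ($466M) — total 890+569+466 = $1925M.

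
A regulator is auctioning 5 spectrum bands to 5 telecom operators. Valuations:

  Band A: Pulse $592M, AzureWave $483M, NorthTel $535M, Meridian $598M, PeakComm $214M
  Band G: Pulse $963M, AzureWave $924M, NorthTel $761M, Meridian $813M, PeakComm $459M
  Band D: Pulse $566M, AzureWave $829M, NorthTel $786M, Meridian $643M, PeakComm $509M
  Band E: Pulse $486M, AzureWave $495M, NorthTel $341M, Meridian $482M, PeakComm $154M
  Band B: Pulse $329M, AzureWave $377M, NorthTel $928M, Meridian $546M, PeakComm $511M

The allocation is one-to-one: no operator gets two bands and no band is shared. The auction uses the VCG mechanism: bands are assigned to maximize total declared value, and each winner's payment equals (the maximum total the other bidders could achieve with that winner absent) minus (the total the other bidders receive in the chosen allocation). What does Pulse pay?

Pulse pays $429M.

Efficient allocation: Pulse→Band G ($963M), AzureWave→Band E ($495M), NorthTel→Band B ($928M), Meridian→Band A ($598M), PeakComm→Band D ($509M); total welfare W = $3493M.
Pulse receives Band G at value $963M, so the others get W − 963 = $2530M.
Without Pulse: best allocation of the remaining 4 bidders over all 5 bands is AzureWave→Band G ($924M), NorthTel→Band B ($928M), Meridian→Band A ($598M), PeakComm→Band D ($509M), total $2959M.
VCG payment = (others' best without Pulse) − (others' welfare with Pulse) = 2959 − 2530 = $429M.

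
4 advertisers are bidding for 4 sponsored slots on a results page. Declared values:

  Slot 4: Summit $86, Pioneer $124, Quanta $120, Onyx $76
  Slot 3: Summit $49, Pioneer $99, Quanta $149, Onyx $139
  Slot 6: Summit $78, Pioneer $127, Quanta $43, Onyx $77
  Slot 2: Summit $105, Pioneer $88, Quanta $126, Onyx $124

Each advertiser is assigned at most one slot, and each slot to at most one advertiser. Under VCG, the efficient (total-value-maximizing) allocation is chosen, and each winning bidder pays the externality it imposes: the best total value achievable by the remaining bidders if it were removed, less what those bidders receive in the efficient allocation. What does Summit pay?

Summit pays $14.

Efficient allocation: Summit→Slot 2 ($105), Pioneer→Slot 6 ($127), Quanta→Slot 4 ($120), Onyx→Slot 3 ($139); total welfare W = $491.
Summit receives Slot 2 at value $105, so the others get W − 105 = $386.
Without Summit: best allocation of the remaining 3 bidders over all 4 slots is Pioneer→Slot 6 ($127), Quanta→Slot 3 ($149), Onyx→Slot 2 ($124), total $400.
VCG payment = (others' best without Summit) − (others' welfare with Summit) = 400 − 386 = $14.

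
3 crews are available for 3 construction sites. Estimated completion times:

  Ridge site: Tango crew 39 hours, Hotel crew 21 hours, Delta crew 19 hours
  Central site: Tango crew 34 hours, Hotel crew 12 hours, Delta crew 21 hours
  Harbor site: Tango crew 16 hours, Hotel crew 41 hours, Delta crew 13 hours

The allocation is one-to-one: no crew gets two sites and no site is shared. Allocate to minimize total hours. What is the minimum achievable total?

Optimal: Tango crew→Harbor site (16 hours), Hotel crew→Central site (12 hours), Delta crew→Ridge site (19 hours) — total 16+12+19 = 47 hours.
Min-entry greedy (repeatedly take the single cheapest remaining cell) gives 64 hours, worse by 17.
Next-best assignment: Tango crew→Harbor site, Hotel crew→Ridge site, Delta crew→Central site = 58 hours.

Minimum total: 47 hours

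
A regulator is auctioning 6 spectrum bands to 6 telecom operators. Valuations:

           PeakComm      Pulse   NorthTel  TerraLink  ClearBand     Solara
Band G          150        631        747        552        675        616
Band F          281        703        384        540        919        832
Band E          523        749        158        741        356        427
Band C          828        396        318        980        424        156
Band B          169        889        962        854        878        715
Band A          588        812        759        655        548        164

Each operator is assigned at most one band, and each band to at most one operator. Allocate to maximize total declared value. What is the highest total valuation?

Max total: $4878M

Optimal: PeakComm→Band C ($828M), Pulse→Band A ($812M), NorthTel→Band B ($962M), TerraLink→Band E ($741M), ClearBand→Band F ($919M), Solara→Band G ($616M) — total 828+812+962+741+919+616 = $4878M.
Column-greedy (each band in turn goes to its best remaining operator) gives $4698M, worse by 180.
Next-best assignment: PeakComm→Band C, Pulse→Band A, NorthTel→Band B, TerraLink→Band E, ClearBand→Band G, Solara→Band F = $4850M.
Swapping Solara↔NorthTel (Solara→Band B $715M, NorthTel→Band G $747M) loses 116.
Every other assignment is strictly worse.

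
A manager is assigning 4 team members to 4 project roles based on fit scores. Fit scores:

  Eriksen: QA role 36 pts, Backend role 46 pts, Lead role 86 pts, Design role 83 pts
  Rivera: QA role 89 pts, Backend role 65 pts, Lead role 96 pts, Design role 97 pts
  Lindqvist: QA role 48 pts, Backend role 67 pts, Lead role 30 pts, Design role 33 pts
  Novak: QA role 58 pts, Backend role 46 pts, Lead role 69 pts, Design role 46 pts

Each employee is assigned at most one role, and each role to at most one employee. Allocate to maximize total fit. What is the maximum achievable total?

Max total: 308 pts

Optimal: Eriksen→Lead role (86 pts), Rivera→Design role (97 pts), Lindqvist→Backend role (67 pts), Novak→QA role (58 pts) — total 86+97+67+58 = 308 pts.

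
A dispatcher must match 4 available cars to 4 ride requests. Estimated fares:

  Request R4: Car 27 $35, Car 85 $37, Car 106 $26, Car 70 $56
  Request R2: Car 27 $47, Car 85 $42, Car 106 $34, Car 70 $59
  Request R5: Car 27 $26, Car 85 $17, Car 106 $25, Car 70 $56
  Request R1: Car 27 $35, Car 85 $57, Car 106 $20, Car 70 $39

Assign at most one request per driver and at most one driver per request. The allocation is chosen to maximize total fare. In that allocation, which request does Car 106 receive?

Optimal: Car 27→Request R2 ($47), Car 85→Request R1 ($57), Car 106→Request R4 ($26), Car 70→Request R5 ($56) — total 47+57+26+56 = $186.
Max-entry greedy (repeatedly take the single best remaining cell) gives $176, worse by 10.
Car 106's own top request is Request R2 ($34), but forcing Car 106→Request R2 and reassigning the rest optimally gives only $182 — worse by 4.

Car 106 receives Request R4.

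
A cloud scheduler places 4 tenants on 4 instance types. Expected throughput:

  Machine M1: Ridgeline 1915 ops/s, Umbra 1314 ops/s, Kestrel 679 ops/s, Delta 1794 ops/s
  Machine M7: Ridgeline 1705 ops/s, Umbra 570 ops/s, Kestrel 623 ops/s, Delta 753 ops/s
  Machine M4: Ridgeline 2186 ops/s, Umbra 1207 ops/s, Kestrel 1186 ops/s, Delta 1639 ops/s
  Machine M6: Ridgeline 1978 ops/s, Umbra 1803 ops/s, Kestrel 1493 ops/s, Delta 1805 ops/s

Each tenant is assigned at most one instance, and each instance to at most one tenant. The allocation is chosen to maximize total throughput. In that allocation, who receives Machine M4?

Treat this as an assignment problem: match each tenant to one instance.
Optimal: Ridgeline→Machine M7 (1705 ops/s), Umbra→Machine M6 (1803 ops/s), Kestrel→Machine M4 (1186 ops/s), Delta→Machine M1 (1794 ops/s) — total 1705+1803+1186+1794 = 6488 ops/s.
Row-greedy (each tenant in turn takes its best remaining instance) gives 5421 ops/s, worse by 1067.
Kestrel's own top instance is Machine M6 (1493 ops/s), but forcing Kestrel→Machine M6 and reassigning the rest optimally gives only 6199 ops/s — worse by 289.

Kestrel receives Machine M4.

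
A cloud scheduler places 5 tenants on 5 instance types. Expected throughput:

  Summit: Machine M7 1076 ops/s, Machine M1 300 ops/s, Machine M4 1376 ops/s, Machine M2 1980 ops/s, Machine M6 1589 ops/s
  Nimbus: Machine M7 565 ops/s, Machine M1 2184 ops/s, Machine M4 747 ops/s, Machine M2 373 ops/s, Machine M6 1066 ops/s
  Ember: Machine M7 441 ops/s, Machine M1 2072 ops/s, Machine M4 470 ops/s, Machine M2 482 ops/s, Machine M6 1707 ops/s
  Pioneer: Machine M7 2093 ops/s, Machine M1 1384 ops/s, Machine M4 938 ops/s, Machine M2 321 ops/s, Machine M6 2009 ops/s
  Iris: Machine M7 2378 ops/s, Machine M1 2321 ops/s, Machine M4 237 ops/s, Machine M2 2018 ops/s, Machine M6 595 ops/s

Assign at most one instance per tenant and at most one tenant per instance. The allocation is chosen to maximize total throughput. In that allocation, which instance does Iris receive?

This is a one-to-one assignment (maximum-weight bipartite matching).
Optimal: Summit→Machine M4 (1376 ops/s), Nimbus→Machine M1 (2184 ops/s), Ember→Machine M6 (1707 ops/s), Pioneer→Machine M7 (2093 ops/s), Iris→Machine M2 (2018 ops/s) — total 1376+2184+1707+2093+2018 = 9378 ops/s.
Column-greedy (each instance in turn goes to its best remaining tenant) gives 8429 ops/s, worse by 949.
Next-best assignment: Summit→Machine M2, Nimbus→Machine M1, Ember→Machine M6, Pioneer→Machine M4, Iris→Machine M7 = 9187 ops/s.
No other one-to-one assignment exceeds 9378 ops/s.
Iris's own top instance is Machine M7 (2378 ops/s), but forcing Iris→Machine M7 and reassigning the rest optimally gives only 9187 ops/s — worse by 191.

Iris receives Machine M2.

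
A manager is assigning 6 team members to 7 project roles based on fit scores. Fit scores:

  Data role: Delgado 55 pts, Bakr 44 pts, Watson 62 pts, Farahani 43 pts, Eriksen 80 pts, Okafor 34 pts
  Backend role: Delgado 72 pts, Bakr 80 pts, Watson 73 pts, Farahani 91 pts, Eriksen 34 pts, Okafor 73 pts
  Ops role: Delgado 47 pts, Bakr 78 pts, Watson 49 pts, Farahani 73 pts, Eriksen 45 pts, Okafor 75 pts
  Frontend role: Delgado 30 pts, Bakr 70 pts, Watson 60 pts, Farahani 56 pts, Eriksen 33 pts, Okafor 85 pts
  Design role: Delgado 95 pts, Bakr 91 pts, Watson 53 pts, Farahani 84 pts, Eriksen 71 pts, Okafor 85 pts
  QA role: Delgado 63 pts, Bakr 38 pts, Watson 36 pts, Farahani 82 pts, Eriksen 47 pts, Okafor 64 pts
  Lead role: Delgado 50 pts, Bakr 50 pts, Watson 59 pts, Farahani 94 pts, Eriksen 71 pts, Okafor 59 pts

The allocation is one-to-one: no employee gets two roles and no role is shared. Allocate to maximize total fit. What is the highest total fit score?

Max total: 505 pts

This is a one-to-one assignment (maximum-weight bipartite matching).
Optimal: Delgado→Design role (95 pts), Bakr→Ops role (78 pts), Watson→Backend role (73 pts), Farahani→Lead role (94 pts), Eriksen→Data role (80 pts), Okafor→Frontend role (85 pts) — total 95+78+73+94+80+85 = 505 pts.
Row-greedy (each employee in turn takes its best remaining role) gives 463 pts, worse by 42.
Next-best assignment: Delgado→Design role, Bakr→Ops role, Watson→Backend role, Farahani→QA role, Eriksen→Data role, Okafor→Frontend role = 493 pts.
No other one-to-one assignment exceeds 505 pts.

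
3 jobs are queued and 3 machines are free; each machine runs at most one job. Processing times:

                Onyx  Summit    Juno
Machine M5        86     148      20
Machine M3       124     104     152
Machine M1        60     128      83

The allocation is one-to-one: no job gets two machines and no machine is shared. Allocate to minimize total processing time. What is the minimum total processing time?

Minimum total: 184 min

This is the linear assignment problem.
Optimal: Onyx→Machine M1 (60 min), Summit→Machine M3 (104 min), Juno→Machine M5 (20 min) — total 60+104+20 = 184 min.
Every other assignment is strictly worse.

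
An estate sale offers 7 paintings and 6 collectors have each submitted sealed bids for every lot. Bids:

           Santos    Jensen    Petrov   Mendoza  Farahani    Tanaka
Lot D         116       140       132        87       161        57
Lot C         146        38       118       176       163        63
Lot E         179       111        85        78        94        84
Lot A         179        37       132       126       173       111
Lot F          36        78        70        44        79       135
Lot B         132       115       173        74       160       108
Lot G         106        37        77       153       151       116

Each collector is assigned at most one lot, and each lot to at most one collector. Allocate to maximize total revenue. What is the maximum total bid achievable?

Optimal: Santos→Lot E ($179), Jensen→Lot D ($140), Petrov→Lot B ($173), Mendoza→Lot C ($176), Farahani→Lot A ($173), Tanaka→Lot F ($135) — total 179+140+173+176+173+135 = $976.
Column-greedy (each lot in turn goes to its best remaining collector) gives $898, worse by 78.
Swapping Santos↔Petrov (Santos→Lot B $132, Petrov→Lot E $85) loses 135.
Every other assignment is strictly worse.

Max total: $976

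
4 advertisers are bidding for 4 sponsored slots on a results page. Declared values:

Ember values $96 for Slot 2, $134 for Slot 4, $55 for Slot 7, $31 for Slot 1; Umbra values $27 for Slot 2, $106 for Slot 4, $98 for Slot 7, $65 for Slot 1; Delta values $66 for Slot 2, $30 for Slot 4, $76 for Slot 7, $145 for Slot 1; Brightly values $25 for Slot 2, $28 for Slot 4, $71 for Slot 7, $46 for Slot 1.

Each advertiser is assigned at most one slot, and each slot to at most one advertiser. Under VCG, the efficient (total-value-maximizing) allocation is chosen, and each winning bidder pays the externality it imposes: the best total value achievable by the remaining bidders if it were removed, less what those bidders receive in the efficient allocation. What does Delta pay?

Efficient allocation: Ember→Slot 2 ($96), Umbra→Slot 4 ($106), Delta→Slot 1 ($145), Brightly→Slot 7 ($71); total welfare W = $418.
Delta receives Slot 1 at value $145, so the others get W − 145 = $273.
Without Delta: best allocation of the remaining 3 bidders over all 4 slots is Ember→Slot 4 ($134), Umbra→Slot 7 ($98), Brightly→Slot 1 ($46), total $278.
VCG payment = (others' best without Delta) − (others' welfare with Delta) = 278 − 273 = $5.

Delta pays $5.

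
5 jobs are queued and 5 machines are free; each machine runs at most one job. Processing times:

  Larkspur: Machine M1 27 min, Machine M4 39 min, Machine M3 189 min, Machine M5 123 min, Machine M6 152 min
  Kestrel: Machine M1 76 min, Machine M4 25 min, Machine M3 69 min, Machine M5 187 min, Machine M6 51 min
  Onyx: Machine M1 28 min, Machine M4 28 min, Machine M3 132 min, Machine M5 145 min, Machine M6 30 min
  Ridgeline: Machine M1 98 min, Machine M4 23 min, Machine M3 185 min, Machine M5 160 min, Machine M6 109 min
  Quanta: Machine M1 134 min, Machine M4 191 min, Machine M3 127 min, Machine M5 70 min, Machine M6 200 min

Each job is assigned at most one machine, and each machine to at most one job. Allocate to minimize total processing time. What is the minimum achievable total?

This is the linear assignment problem.
Optimal: Larkspur→Machine M1 (27 min), Kestrel→Machine M3 (69 min), Onyx→Machine M6 (30 min), Ridgeline→Machine M4 (23 min), Quanta→Machine M5 (70 min) — total 27+69+30+23+70 = 219 min.
Row-greedy (each job in turn takes its cheapest remaining machine) gives 369 min, worse by 150.

Minimum total: 219 min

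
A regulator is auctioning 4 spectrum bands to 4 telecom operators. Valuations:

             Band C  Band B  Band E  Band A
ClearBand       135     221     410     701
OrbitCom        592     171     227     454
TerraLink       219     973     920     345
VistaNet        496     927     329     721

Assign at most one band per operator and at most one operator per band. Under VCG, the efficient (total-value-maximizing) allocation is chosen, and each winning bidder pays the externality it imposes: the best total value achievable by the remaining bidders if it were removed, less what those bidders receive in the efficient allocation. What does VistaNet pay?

Efficient allocation: ClearBand→Band A ($701M), OrbitCom→Band C ($592M), TerraLink→Band E ($920M), VistaNet→Band B ($927M); total welfare W = $3140M.
VistaNet receives Band B at value $927M, so the others get W − 927 = $2213M.
Without VistaNet: best allocation of the remaining 3 bidders over all 4 bands is ClearBand→Band A ($701M), OrbitCom→Band C ($592M), TerraLink→Band B ($973M), total $2266M.
VCG payment = (others' best without VistaNet) − (others' welfare with VistaNet) = 2266 − 2213 = $53M.

VistaNet pays $53M.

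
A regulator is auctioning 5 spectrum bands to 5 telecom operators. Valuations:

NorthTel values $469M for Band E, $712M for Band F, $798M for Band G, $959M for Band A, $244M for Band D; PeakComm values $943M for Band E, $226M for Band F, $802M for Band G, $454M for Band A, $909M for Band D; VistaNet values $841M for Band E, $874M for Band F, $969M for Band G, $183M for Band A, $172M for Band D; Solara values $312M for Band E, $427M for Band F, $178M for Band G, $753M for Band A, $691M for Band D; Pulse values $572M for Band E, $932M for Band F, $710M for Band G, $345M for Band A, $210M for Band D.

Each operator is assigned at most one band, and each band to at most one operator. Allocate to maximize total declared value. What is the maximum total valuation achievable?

Optimal: NorthTel→Band A ($959M), PeakComm→Band E ($943M), VistaNet→Band G ($969M), Solara→Band D ($691M), Pulse→Band F ($932M) — total 959+943+969+691+932 = $4494M.
Checked against all permutations: $4494M is optimal.

Maximum total: $4494M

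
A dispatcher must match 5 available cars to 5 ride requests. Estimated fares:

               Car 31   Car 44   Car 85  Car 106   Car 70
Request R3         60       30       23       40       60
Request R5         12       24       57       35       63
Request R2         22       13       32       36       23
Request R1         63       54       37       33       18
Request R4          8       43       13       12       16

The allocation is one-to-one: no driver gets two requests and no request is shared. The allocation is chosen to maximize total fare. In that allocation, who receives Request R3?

Car 70 receives Request R3.

Treat this as an assignment problem: match each driver to one request.
Optimal: Car 31→Request R1 ($63), Car 44→Request R4 ($43), Car 85→Request R5 ($57), Car 106→Request R2 ($36), Car 70→Request R3 ($60) — total 63+43+57+36+60 = $259.
Swapping Car 44↔Car 85 (Car 44→Request R5 $24, Car 85→Request R4 $13) loses 63.
Car 70's own top request is Request R5 ($63), but forcing Car 70→Request R5 and reassigning the rest optimally gives only $241 — worse by 18.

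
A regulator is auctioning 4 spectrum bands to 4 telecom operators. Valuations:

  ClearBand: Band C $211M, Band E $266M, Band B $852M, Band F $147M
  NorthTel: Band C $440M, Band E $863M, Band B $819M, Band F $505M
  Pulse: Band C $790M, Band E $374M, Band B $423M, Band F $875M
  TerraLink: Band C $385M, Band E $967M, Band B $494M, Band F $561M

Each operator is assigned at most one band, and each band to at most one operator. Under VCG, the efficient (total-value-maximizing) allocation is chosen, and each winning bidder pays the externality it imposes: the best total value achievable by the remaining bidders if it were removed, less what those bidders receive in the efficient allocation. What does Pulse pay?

Efficient allocation: ClearBand→Band B ($852M), NorthTel→Band C ($440M), Pulse→Band F ($875M), TerraLink→Band E ($967M); total welfare W = $3134M.
Pulse receives Band F at value $875M, so the others get W − 875 = $2259M.
Without Pulse: best allocation of the remaining 3 bidders over all 4 bands is ClearBand→Band B ($852M), NorthTel→Band F ($505M), TerraLink→Band E ($967M), total $2324M.
VCG payment = (others' best without Pulse) − (others' welfare with Pulse) = 2324 − 2259 = $65M.

Pulse pays $65M.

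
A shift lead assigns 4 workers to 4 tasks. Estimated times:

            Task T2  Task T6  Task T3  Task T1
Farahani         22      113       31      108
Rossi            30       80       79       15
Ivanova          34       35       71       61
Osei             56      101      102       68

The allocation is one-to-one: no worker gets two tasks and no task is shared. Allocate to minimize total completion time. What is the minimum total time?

Minimum total: 137 min

Optimal: Farahani→Task T3 (31 min), Rossi→Task T1 (15 min), Ivanova→Task T6 (35 min), Osei→Task T2 (56 min) — total 31+15+35+56 = 137 min.
Row-greedy (each worker in turn takes its cheapest remaining task) gives 174 min, worse by 37.
No other one-to-one assignment undercuts 137 min.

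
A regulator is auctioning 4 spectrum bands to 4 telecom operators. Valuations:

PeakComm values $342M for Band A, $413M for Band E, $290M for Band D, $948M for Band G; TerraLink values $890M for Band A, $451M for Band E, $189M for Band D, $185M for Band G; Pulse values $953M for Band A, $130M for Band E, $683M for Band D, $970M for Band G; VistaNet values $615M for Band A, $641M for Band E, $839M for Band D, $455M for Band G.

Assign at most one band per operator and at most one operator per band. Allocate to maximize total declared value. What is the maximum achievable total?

Max total: $3191M

This is the linear assignment problem.
Optimal: PeakComm→Band G ($948M), TerraLink→Band E ($451M), Pulse→Band A ($953M), VistaNet→Band D ($839M) — total 948+451+953+839 = $3191M.
Row-greedy (each operator in turn takes its best remaining band) gives $3162M, worse by 29.
Swapping PeakComm↔VistaNet (PeakComm→Band D $290M, VistaNet→Band G $455M) loses 1042.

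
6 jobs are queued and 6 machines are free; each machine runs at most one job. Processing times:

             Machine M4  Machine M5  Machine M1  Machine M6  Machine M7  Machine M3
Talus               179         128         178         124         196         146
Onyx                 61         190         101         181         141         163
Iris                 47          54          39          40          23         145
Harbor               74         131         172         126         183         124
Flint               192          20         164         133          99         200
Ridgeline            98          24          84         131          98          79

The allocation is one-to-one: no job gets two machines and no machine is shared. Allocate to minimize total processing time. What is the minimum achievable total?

Min total: 421 min

This is a one-to-one assignment (minimum-cost bipartite matching).
Optimal: Talus→Machine M6 (124 min), Onyx→Machine M1 (101 min), Iris→Machine M7 (23 min), Harbor→Machine M4 (74 min), Flint→Machine M5 (20 min), Ridgeline→Machine M3 (79 min) — total 124+101+23+74+20+79 = 421 min.
Column-greedy (each machine in turn goes to its cheapest remaining job) gives 540 min, worse by 119.
Swapping Iris↔Flint (Iris→Machine M5 54 min, Flint→Machine M7 99 min) adds 110.
Checked against all permutations: 421 min is optimal.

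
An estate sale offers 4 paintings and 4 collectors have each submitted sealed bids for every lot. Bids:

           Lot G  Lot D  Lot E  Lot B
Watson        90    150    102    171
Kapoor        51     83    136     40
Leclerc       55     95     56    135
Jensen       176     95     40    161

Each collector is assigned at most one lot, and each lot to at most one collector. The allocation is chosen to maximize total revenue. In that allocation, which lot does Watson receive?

Watson receives Lot D.

Treat this as an assignment problem: match each collector to one lot.
Optimal: Watson→Lot D ($150), Kapoor→Lot E ($136), Leclerc→Lot B ($135), Jensen→Lot G ($176) — total 150+136+135+176 = $597.
Max-entry greedy (repeatedly take the single best remaining cell) gives $578, worse by 19.
Swapping Watson↔Leclerc (Watson→Lot B $171, Leclerc→Lot D $95) loses 19.
No other one-to-one assignment exceeds $597.
Watson's own top lot is Lot B ($171), but forcing Watson→Lot B and reassigning the rest optimally gives only $578 — worse by 19.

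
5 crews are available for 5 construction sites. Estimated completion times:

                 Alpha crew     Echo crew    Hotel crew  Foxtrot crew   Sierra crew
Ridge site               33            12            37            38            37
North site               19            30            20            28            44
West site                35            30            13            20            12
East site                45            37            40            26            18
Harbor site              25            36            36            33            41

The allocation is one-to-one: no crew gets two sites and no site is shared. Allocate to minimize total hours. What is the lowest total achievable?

Optimal: Alpha crew→North site (19 hours), Echo crew→Ridge site (12 hours), Hotel crew→West site (13 hours), Foxtrot crew→Harbor site (33 hours), Sierra crew→East site (18 hours) — total 19+12+13+33+18 = 95 hours.
Row-greedy (each crew in turn takes its cheapest remaining site) gives 111 hours, worse by 16.
No other one-to-one assignment undercuts 95 hours.

Minimum total: 95 hours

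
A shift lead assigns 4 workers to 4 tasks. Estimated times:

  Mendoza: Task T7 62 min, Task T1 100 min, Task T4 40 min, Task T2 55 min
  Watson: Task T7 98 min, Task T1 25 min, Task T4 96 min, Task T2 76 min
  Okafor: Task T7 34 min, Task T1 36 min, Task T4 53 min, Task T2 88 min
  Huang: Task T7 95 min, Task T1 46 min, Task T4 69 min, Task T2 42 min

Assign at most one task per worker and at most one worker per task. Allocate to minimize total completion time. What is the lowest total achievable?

Minimum total: 141 min

Optimal: Mendoza→Task T4 (40 min), Watson→Task T1 (25 min), Okafor→Task T7 (34 min), Huang→Task T2 (42 min) — total 40+25+34+42 = 141 min.
Next-best assignment: Mendoza→Task T7, Watson→Task T1, Okafor→Task T4, Huang→Task T2 = 182 min.
Checked against all permutations: 141 min is optimal.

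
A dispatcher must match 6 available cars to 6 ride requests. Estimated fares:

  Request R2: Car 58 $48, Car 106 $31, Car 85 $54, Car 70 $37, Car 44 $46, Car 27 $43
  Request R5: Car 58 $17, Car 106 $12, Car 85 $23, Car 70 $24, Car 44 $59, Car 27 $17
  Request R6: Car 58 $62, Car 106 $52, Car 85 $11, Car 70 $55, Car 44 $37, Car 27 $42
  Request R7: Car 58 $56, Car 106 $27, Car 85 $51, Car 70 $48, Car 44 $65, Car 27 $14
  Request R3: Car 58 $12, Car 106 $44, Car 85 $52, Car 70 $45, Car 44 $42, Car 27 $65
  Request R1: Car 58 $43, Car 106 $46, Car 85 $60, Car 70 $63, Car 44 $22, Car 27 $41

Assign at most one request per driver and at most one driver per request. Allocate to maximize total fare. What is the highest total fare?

Maximum total: $349

This is a one-to-one assignment (maximum-weight bipartite matching).
Optimal: Car 58→Request R7 ($56), Car 106→Request R6 ($52), Car 85→Request R2 ($54), Car 70→Request R1 ($63), Car 44→Request R5 ($59), Car 27→Request R3 ($65) — total 56+52+54+63+59+65 = $349.
Max-entry greedy (repeatedly take the single best remaining cell) gives $321, worse by 28.
Next-best assignment: Car 58→Request R2, Car 106→Request R6, Car 85→Request R7, Car 70→Request R1, Car 44→Request R5, Car 27→Request R3 = $338.
Checked against all permutations: $349 is optimal.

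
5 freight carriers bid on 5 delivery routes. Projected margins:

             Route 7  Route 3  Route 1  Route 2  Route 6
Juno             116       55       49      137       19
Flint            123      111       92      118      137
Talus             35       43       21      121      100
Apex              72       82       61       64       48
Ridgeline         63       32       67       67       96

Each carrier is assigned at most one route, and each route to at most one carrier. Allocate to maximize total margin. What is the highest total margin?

Maximum total: $523k

Optimal: Juno→Route 7 ($116k), Flint→Route 6 ($137k), Talus→Route 2 ($121k), Apex→Route 3 ($82k), Ridgeline→Route 1 ($67k) — total 116+137+121+82+67 = $523k.
Max-entry greedy (repeatedly take the single best remaining cell) gives $458k, worse by 65.
Swapping Flint↔Ridgeline (Flint→Route 1 $92k, Ridgeline→Route 6 $96k) loses 16.
No other one-to-one assignment exceeds $523k.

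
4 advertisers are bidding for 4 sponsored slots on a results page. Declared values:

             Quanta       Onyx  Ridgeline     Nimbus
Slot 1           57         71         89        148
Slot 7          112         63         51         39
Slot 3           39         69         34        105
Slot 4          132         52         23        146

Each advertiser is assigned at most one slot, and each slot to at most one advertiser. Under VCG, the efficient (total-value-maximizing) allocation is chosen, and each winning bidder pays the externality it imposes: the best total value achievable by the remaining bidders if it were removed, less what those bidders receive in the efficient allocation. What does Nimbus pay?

Efficient allocation: Quanta→Slot 7 ($112), Onyx→Slot 3 ($69), Ridgeline→Slot 1 ($89), Nimbus→Slot 4 ($146); total welfare W = $416.
Nimbus receives Slot 4 at value $146, so the others get W − 146 = $270.
Without Nimbus: best allocation of the remaining 3 bidders over all 4 slots is Quanta→Slot 4 ($132), Onyx→Slot 3 ($69), Ridgeline→Slot 1 ($89), total $290.
VCG payment = (others' best without Nimbus) − (others' welfare with Nimbus) = 290 − 270 = $20.

Nimbus pays $20.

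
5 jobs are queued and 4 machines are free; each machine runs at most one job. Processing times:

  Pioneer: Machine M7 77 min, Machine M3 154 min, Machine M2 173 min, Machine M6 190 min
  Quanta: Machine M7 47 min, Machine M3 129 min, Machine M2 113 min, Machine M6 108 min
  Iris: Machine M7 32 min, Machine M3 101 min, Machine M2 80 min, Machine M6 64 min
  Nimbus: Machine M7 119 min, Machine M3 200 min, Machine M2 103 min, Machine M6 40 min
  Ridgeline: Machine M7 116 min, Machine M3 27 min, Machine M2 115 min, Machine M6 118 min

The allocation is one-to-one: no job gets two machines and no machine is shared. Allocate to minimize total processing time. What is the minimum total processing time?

Min total: 194 min

Optimal: Quanta→Machine M7 (47 min), Ridgeline→Machine M3 (27 min), Iris→Machine M2 (80 min), Nimbus→Machine M6 (40 min) — total 47+27+80+40 = 194 min.
Column-greedy (each machine in turn goes to its cheapest remaining job) gives 270 min, worse by 76.
Next-best assignment: Iris→Machine M7, Ridgeline→Machine M3, Quanta→Machine M2, Nimbus→Machine M6 = 212 min.
Swapping Iris↔Quanta (Iris→Machine M7 32 min, Quanta→Machine M2 113 min) adds 18.
Checked against all permutations: 194 min is optimal.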